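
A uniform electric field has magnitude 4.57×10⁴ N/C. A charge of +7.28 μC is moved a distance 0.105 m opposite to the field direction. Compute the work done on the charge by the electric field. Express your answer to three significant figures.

-0.0349 J

The potential change for a displacement 0.105 m opposite to the field direction is ΔV = +Ed = 4800 V.
W_field = −qΔV = -0.0349 J.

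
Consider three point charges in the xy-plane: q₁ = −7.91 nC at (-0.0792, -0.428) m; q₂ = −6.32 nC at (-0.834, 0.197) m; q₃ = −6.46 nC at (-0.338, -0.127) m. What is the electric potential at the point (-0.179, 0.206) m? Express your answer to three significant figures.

The total potential is the scalar sum of each charge's contribution, V = Σ kqᵢ/rᵢ.
Distances from the field point to each charge: r₁ = 0.642 m, r₂ = 0.655 m, r₃ = 0.369 m.
V = k[(-7.91×10⁻⁹)/(0.642) + (-6.32×10⁻⁹)/(0.655) + (-6.46×10⁻⁹)/(0.369)] = -355 V.

-355 V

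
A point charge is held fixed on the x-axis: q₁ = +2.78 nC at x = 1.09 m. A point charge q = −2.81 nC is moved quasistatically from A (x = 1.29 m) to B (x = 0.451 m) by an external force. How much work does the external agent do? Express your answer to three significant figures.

2.41×10⁻⁷ J

For quasistatic motion the external work equals the change in potential energy: W_ext = qΔV = q(V_B − V_A).
At A: distance to the source charge is 0.200 m; V_A = kq₁/r = 125 V.
At B: distance to the source charge is 0.639 m; V_B = kq₁/r = 39.1 V.
ΔV = V_B − V_A = -85.8 V.
W_ext = qΔV = (-2.81×10⁻⁹ C)(-85.8 V) = 2.41×10⁻⁷ J.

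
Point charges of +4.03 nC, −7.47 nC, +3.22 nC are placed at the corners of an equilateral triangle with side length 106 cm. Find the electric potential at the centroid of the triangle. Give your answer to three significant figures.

The total potential is the scalar sum of each charge's contribution, V = Σ kqᵢ/rᵢ.
The distance from each vertex to the centroid is a/√3 = 0.612 m.
V = k[(4.03×10⁻⁹)/(0.612) + (-7.47×10⁻⁹)/(0.612) + (3.22×10⁻⁹)/(0.612)] = -3.23 V.

-3.23 V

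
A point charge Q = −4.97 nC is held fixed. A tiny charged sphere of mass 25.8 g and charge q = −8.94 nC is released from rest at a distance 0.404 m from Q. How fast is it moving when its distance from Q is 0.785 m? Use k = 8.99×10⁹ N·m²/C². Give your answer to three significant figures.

6.10×10⁻³ m/s

Only the electrostatic force acts, so mechanical energy is conserved: ½mv² = U₁ − U₂ = kQq(1/r₁ − 1/r₂).
U₁ − U₂ = (8.99×10⁹ N·m²/C²)(-4.97×10⁻⁹ C)(-8.94×10⁻⁹ C)(1/0.404 − 1/0.785) = 4.80×10⁻⁷ J.
v = √(2·4.80×10⁻⁷/0.0258) = 6.10×10⁻³ m/s.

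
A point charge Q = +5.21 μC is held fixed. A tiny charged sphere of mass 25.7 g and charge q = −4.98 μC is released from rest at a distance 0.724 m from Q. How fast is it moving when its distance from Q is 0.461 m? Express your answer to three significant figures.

3.78 m/s

Only the electrostatic force acts, so mechanical energy is conserved: ½mv² = U₁ − U₂ = kQq(1/r₁ − 1/r₂).
U₁ − U₂ = (8.99×10⁹ N·m²/C²)(5.21×10⁻⁶ C)(-4.98×10⁻⁶ C)(1/0.724 − 1/0.461) = 0.184 J.
v = √(2·0.184/0.0257) = 3.78 m/s.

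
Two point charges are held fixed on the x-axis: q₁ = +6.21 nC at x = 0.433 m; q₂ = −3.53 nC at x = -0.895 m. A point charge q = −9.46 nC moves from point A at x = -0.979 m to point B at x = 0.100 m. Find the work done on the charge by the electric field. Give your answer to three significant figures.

The work done by the electric force is W_field = −ΔU = −q(V_B − V_A) = q(V_A − V_B).
At A: distances to the source charges are 1.41 m, 0.0840 m; V_A = Σ kqᵢ/rᵢ = -338 V.
At B: distances to the source charges are 0.333 m, 0.995 m; V_B = Σ kqᵢ/rᵢ = 136 V.
ΔV = V_B − V_A = 474 V.
W_field = −qΔV = −(-9.46×10⁻⁹ C)(474 V) = 4.48×10⁻⁶ J.

4.48×10⁻⁶ J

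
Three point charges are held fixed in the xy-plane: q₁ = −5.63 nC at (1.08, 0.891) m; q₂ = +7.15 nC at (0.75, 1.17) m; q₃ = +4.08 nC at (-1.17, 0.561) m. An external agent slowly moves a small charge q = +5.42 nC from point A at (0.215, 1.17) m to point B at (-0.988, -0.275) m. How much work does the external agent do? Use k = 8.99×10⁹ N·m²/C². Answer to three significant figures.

-2.10×10⁻⁷ J

For quasistatic motion the external work equals the change in potential energy: W_ext = qΔV = q(V_B − V_A).
At A: distances to the source charges are 0.909 m, 0.535 m, 1.51 m; V_A = Σ kqᵢ/rᵢ = 88.7 V.
At B: distances to the source charges are 2.37 m, 2.26 m, 0.856 m; V_B = Σ kqᵢ/rᵢ = 50.0 V.
ΔV = V_B − V_A = -38.7 V.
W_ext = qΔV = (5.42×10⁻⁹ C)(-38.7 V) = -2.10×10⁻⁷ J.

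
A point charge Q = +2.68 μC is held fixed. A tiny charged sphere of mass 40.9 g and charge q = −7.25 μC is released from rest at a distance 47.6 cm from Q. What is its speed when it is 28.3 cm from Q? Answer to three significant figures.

Only the electrostatic force acts, so mechanical energy is conserved: ½mv² = U₁ − U₂ = kQq(1/r₁ − 1/r₂).
U₁ − U₂ = (8.99×10⁹ N·m²/C²)(2.68×10⁻⁶ C)(-7.25×10⁻⁶ C)(1/0.476 − 1/0.283) = 0.250 J.
v = √(2·0.250/0.0409) = 3.50 m/s.

3.50 m/s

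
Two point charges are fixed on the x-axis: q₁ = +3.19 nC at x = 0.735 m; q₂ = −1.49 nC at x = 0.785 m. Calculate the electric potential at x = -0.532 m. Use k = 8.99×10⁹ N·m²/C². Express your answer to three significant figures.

Electric potential is a scalar, so the contributions from each charge add algebraically: V = Σ kqᵢ/rᵢ.
Distances from the field point to each charge: r₁ = 1.27 m, r₂ = 1.32 m.
V = k[(3.19×10⁻⁹)/(1.27) + (-1.49×10⁻⁹)/(1.32)] = 12.5 V.

12.5 V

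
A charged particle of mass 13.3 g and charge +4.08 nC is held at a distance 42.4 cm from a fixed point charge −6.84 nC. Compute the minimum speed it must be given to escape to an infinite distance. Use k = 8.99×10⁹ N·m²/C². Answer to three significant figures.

9.43×10⁻³ m/s

To just escape, total mechanical energy must reach zero at infinity: ½mv²_min + U = 0, so ½mv²_min = −U = |kQq|/r.
|U| = |kQq|/r = (8.99×10⁹ N·m²/C²)(6.84×10⁻⁹)(4.08×10⁻⁹)/(0.424) = 5.92×10⁻⁷ J.
v_min = √(2|U|/m) = √(2·5.92×10⁻⁷/0.0133) = 9.43×10⁻³ m/s.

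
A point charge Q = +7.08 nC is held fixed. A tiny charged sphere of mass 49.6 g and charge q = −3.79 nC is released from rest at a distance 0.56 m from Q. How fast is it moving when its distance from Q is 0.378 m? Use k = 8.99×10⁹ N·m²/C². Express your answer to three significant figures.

Only the electrostatic force acts, so mechanical energy is conserved: ½mv² = U₁ − U₂ = kQq(1/r₁ − 1/r₂).
U₁ − U₂ = (8.99×10⁹ N·m²/C²)(7.08×10⁻⁹ C)(-3.79×10⁻⁹ C)(1/0.560 − 1/0.378) = 2.07×10⁻⁷ J.
v = √(2·2.07×10⁻⁷/0.0496) = 2.89×10⁻³ m/s.

2.89×10⁻³ m/s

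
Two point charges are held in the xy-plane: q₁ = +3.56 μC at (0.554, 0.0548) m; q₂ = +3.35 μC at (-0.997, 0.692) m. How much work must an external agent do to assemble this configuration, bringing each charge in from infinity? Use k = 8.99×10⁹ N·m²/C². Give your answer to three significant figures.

The assembly work is the sum of pairwise potential energies, U = Σ_{i<j} kqᵢqⱼ/rᵢⱼ.
Pair separations: r₁₂ = 1.68 m.
U = (0.0639) = 0.0639 J.

0.0639 J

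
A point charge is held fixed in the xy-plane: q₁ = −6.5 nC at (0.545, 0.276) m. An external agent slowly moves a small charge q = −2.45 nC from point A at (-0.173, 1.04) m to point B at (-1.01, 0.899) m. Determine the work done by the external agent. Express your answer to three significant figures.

-5.11×10⁻⁸ J

For quasistatic motion the external work equals the change in potential energy: W_ext = qΔV = q(V_B − V_A).
At A: distance to the source charge is 1.05 m; V_A = kq₁/r = -55.7 V.
At B: distance to the source charge is 1.68 m; V_B = kq₁/r = -34.9 V.
ΔV = V_B − V_A = 20.9 V.
W_ext = qΔV = (-2.45×10⁻⁹ C)(20.9 V) = -5.11×10⁻⁸ J.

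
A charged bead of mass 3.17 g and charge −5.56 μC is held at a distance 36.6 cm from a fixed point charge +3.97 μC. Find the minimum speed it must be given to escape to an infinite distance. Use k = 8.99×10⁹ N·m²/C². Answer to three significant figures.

18.5 m/s

To just escape, total mechanical energy must reach zero at infinity: ½mv²_min + U = 0, so ½mv²_min = −U = |kQq|/r.
|U| = |kQq|/r = (8.99×10⁹ N·m²/C²)(3.97×10⁻⁶)(5.56×10⁻⁶)/(0.366) = 0.542 J.
v_min = √(2|U|/m) = √(2·0.542/3.17×10⁻³) = 18.5 m/s.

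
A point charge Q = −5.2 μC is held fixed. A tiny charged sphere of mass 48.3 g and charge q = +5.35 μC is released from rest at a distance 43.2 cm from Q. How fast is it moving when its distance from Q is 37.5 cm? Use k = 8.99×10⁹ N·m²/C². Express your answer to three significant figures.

1.91 m/s

Only the electrostatic force acts, so mechanical energy is conserved: ½mv² = U₁ − U₂ = kQq(1/r₁ − 1/r₂).
U₁ − U₂ = (8.99×10⁹ N·m²/C²)(-5.20×10⁻⁶ C)(5.35×10⁻⁶ C)(1/0.432 − 1/0.375) = 0.0880 J.
v = √(2·0.0880/0.0483) = 1.91 m/s.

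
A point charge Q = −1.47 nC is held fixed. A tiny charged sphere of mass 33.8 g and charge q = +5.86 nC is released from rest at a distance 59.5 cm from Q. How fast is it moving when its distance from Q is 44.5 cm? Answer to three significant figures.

Only the electrostatic force acts, so mechanical energy is conserved: ½mv² = U₁ − U₂ = kQq(1/r₁ − 1/r₂).
U₁ − U₂ = (8.99×10⁹ N·m²/C²)(-1.47×10⁻⁹ C)(5.86×10⁻⁹ C)(1/0.595 − 1/0.445) = 4.39×10⁻⁸ J.
v = √(2·4.39×10⁻⁸/0.0338) = 1.61×10⁻³ m/s.

1.61×10⁻³ m/s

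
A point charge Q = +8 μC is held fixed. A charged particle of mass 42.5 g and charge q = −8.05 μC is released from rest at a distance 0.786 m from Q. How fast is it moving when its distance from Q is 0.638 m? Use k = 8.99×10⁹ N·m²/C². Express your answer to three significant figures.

Only the electrostatic force acts, so mechanical energy is conserved: ½mv² = U₁ − U₂ = kQq(1/r₁ − 1/r₂).
U₁ − U₂ = (8.99×10⁹ N·m²/C²)(8.00×10⁻⁶ C)(-8.05×10⁻⁶ C)(1/0.786 − 1/0.638) = 0.171 J.
v = √(2·0.171/0.0425) = 2.84 m/s.

2.84 m/s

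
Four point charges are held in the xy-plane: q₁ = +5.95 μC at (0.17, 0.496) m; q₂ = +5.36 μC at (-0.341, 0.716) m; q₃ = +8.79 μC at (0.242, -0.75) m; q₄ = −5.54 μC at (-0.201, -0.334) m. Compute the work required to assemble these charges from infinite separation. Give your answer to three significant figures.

The assembly work is the sum of pairwise potential energies, U = Σ_{i<j} kqᵢqⱼ/rᵢⱼ.
Pair separations: r₁₂ = 0.556 m, r₁₃ = 1.25 m, r₁₄ = 0.909 m, r₂₃ = 1.58 m, r₂₄ = 1.06 m, r₃₄ = 0.608 m.
Summing all 6 pair terms gives U = -0.138 J.

-0.138 J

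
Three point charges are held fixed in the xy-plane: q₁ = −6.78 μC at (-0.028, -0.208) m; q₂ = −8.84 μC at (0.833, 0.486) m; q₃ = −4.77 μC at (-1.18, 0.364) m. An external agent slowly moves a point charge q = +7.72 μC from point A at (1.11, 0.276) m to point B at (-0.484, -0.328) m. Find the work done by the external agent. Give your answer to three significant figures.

0.558 J

For quasistatic motion the external work equals the change in potential energy: W_ext = qΔV = q(V_B − V_A).
At A: distances to the source charges are 1.24 m, 0.348 m, 2.29 m; V_A = Σ kqᵢ/rᵢ = -2.97×10⁵ V.
At B: distances to the source charges are 0.472 m, 1.55 m, 0.981 m; V_B = Σ kqᵢ/rᵢ = -2.24×10⁵ V.
ΔV = V_B − V_A = 7.23×10⁴ V.
W_ext = qΔV = (7.72×10⁻⁶ C)(7.23×10⁴ V) = 0.558 J.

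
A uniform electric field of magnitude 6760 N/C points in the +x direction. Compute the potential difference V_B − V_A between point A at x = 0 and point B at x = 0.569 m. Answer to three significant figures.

In a uniform field, potential decreases in the direction of E: V_B − V_A = −E·Δx.
V_B − V_A = −(6760 V/m)(0.569 m) = -3850 V.

-3850 V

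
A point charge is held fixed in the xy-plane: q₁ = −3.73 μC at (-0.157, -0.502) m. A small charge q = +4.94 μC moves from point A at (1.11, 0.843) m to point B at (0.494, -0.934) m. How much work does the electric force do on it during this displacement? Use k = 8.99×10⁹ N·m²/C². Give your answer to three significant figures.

The work done by the electric force is W_field = −ΔU = −q(V_B − V_A) = q(V_A − V_B).
At A: distance to the source charge is 1.85 m; V_A = kq₁/r = -1.81×10⁴ V.
At B: distance to the source charge is 0.781 m; V_B = kq₁/r = -4.29×10⁴ V.
ΔV = V_B − V_A = -2.48×10⁴ V.
W_field = −qΔV = −(4.94×10⁻⁶ C)(-2.48×10⁴ V) = 0.122 J.

0.122 J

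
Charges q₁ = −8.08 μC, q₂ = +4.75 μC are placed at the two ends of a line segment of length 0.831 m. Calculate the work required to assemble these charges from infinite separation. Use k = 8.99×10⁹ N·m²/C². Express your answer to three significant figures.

The assembly work is the sum of pairwise potential energies, U = Σ_{i<j} kqᵢqⱼ/rᵢⱼ.
The separation is r = 0.831 m.
U = (-0.415) = -0.415 J.

-0.415 J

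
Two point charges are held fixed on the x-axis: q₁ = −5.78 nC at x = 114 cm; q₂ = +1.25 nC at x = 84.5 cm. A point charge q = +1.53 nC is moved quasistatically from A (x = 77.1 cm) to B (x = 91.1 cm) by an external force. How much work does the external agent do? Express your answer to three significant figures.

-1.04×10⁻⁷ J

For quasistatic motion the external work equals the change in potential energy: W_ext = qΔV = q(V_B − V_A).
At A: distances to the source charges are 0.369 m, 0.0740 m; V_A = Σ kqᵢ/rᵢ = 11.0 V.
At B: distances to the source charges are 0.229 m, 0.0660 m; V_B = Σ kqᵢ/rᵢ = -56.6 V.
ΔV = V_B − V_A = -67.7 V.
W_ext = qΔV = (1.53×10⁻⁹ C)(-67.7 V) = -1.04×10⁻⁷ J.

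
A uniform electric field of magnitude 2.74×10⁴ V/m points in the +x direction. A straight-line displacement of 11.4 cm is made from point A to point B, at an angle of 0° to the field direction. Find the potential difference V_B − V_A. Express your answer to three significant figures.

Only the component of displacement along E changes the potential: ΔV = −E·d·cosθ.
ΔV = −(2.74×10⁴ V/m)(0.114 m)cos0° = -3120 V.

-3120 V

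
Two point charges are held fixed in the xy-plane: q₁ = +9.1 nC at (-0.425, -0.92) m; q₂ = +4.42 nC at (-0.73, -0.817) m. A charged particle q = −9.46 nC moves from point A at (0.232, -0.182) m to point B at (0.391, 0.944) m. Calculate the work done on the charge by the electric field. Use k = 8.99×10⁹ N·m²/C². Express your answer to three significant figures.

-5.49×10⁻⁷ J

The work done by the electric force is W_field = −ΔU = −q(V_B − V_A) = q(V_A − V_B).
At A: distances to the source charges are 0.988 m, 1.15 m; V_A = Σ kqᵢ/rᵢ = 117 V.
At B: distances to the source charges are 2.03 m, 2.09 m; V_B = Σ kqᵢ/rᵢ = 59.2 V.
ΔV = V_B − V_A = -58.0 V.
W_field = −qΔV = −(-9.46×10⁻⁹ C)(-58.0 V) = -5.49×10⁻⁷ J.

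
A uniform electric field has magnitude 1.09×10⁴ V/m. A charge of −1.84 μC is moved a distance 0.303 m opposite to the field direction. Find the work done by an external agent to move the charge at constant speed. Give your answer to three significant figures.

-6.08×10⁻³ J

The potential change for a displacement 0.303 m opposite to the field direction is ΔV = +Ed = 3300 V.
W_ext = qΔV = -6.08×10⁻³ J.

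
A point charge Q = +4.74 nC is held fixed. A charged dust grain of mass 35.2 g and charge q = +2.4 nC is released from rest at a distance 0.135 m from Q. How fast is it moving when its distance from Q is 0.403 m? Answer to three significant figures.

Only the electrostatic force acts, so mechanical energy is conserved: ½mv² = U₁ − U₂ = kQq(1/r₁ − 1/r₂).
U₁ − U₂ = (8.99×10⁹ N·m²/C²)(4.74×10⁻⁹ C)(2.40×10⁻⁹ C)(1/0.135 − 1/0.403) = 5.04×10⁻⁷ J.
v = √(2·5.04×10⁻⁷/0.0352) = 5.35×10⁻³ m/s.

5.35×10⁻³ m/s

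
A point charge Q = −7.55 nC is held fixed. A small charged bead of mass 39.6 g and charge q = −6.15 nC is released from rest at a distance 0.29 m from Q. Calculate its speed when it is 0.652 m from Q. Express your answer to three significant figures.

6.35×10⁻³ m/s

Only the electrostatic force acts, so mechanical energy is conserved: ½mv² = U₁ − U₂ = kQq(1/r₁ − 1/r₂).
U₁ − U₂ = (8.99×10⁹ N·m²/C²)(-7.55×10⁻⁹ C)(-6.15×10⁻⁹ C)(1/0.290 − 1/0.652) = 7.99×10⁻⁷ J.
v = √(2·7.99×10⁻⁷/0.0396) = 6.35×10⁻³ m/s.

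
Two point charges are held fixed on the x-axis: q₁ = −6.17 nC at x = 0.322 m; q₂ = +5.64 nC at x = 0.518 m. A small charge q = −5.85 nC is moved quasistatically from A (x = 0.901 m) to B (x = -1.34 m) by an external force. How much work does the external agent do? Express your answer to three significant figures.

2.50×10⁻⁷ J

For quasistatic motion the external work equals the change in potential energy: W_ext = qΔV = q(V_B − V_A).
At A: distances to the source charges are 0.579 m, 0.383 m; V_A = Σ kqᵢ/rᵢ = 36.6 V.
At B: distances to the source charges are 1.66 m, 1.86 m; V_B = Σ kqᵢ/rᵢ = -6.09 V.
ΔV = V_B − V_A = -42.7 V.
W_ext = qΔV = (-5.85×10⁻⁹ C)(-42.7 V) = 2.50×10⁻⁷ J.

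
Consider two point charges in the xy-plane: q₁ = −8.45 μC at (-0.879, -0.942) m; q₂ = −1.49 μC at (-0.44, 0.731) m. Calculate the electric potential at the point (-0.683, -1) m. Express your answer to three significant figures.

The total potential is the scalar sum of each charge's contribution, V = Σ kqᵢ/rᵢ.
Distances from the field point to each charge: r₁ = 0.204 m, r₂ = 1.75 m.
V = k[(-8.45×10⁻⁶)/(0.204) + (-1.49×10⁻⁶)/(1.75)] = -3.79×10⁵ V.

-3.79×10⁵ V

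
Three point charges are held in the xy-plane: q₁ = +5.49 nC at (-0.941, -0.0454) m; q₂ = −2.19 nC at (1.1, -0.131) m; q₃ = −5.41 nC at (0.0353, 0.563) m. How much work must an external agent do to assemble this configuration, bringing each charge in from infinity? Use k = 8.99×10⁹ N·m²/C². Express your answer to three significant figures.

The assembly work is the sum of pairwise potential energies, U = Σ_{i<j} kqᵢqⱼ/rᵢⱼ.
Pair separations: r₁₂ = 2.04 m, r₁₃ = 1.15 m, r₂₃ = 1.27 m.
U = (-5.29×10⁻⁸) + (-2.32×10⁻⁷) + (8.38×10⁻⁸) = -2.01×10⁻⁷ J.

-2.01×10⁻⁷ J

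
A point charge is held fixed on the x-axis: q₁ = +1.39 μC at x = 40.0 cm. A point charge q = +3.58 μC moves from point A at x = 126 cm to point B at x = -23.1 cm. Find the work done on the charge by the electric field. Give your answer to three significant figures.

The work done by the electric force is W_field = −ΔU = −q(V_B − V_A) = q(V_A − V_B).
At A: distance to the source charge is 0.860 m; V_A = kq₁/r = 1.45×10⁴ V.
At B: distance to the source charge is 0.631 m; V_B = kq₁/r = 1.98×10⁴ V.
ΔV = V_B − V_A = 5270 V.
W_field = −qΔV = −(3.58×10⁻⁶ C)(5270 V) = -0.0189 J.

-0.0189 J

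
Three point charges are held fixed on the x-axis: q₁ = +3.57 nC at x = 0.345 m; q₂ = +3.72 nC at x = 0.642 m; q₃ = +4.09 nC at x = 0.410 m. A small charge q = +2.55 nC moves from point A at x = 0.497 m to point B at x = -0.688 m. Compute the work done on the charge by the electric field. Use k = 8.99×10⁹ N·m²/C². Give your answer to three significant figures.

The work done by the electric force is W_field = −ΔU = −q(V_B − V_A) = q(V_A − V_B).
At A: distances to the source charges are 0.152 m, 0.145 m, 0.0870 m; V_A = Σ kqᵢ/rᵢ = 864 V.
At B: distances to the source charges are 1.03 m, 1.33 m, 1.10 m; V_B = Σ kqᵢ/rᵢ = 89.7 V.
ΔV = V_B − V_A = -775 V.
W_field = −qΔV = −(2.55×10⁻⁹ C)(-775 V) = 1.98×10⁻⁶ J.

1.98×10⁻⁶ J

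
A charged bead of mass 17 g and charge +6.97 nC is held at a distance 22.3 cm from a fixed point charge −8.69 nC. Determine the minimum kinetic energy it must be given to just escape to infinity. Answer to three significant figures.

2.44×10⁻⁶ J

To just escape, total mechanical energy must reach zero at infinity: ½mv²_min + U = 0, so ½mv²_min = −U = |kQq|/r.
|U| = |kQq|/r = (8.99×10⁹ N·m²/C²)(8.69×10⁻⁹)(6.97×10⁻⁹)/(0.223) = 2.44×10⁻⁶ J.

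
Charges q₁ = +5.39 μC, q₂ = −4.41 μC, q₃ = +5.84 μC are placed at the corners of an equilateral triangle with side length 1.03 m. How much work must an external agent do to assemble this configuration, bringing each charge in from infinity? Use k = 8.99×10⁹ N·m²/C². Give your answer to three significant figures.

-0.158 J

The work to assemble the configuration equals its total potential energy, U = Σ kqᵢqⱼ/rᵢⱼ over all pairs.
All three pair separations equal the side length, 1.03 m.
U = (-0.207) + (0.275) + (-0.225) = -0.158 J.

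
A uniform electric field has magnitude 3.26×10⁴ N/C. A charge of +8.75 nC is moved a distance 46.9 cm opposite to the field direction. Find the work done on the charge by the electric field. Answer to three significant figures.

-1.34×10⁻⁴ J

The potential change for a displacement 46.9 cm opposite to the field direction is ΔV = +Ed = 1.53×10⁴ V.
W_field = −qΔV = -1.34×10⁻⁴ J.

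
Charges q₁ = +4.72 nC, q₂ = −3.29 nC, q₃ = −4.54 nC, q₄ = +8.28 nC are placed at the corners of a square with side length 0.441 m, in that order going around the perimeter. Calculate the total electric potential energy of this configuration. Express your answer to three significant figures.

The assembly work is the sum of pairwise potential energies, U = Σ_{i<j} kqᵢqⱼ/rᵢⱼ.
The four side pairs have separation 0.441 m and the two diagonal pairs 0.624 m.
Summing all 6 pair terms gives U = -6.83×10⁻⁷ J.

-6.83×10⁻⁷ J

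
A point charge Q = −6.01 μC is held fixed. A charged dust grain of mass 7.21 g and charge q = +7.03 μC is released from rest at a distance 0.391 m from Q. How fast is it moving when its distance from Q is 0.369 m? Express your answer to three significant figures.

Only the electrostatic force acts, so mechanical energy is conserved: ½mv² = U₁ − U₂ = kQq(1/r₁ − 1/r₂).
U₁ − U₂ = (8.99×10⁹ N·m²/C²)(-6.01×10⁻⁶ C)(7.03×10⁻⁶ C)(1/0.391 − 1/0.369) = 0.0579 J.
v = √(2·0.0579/7.21×10⁻³) = 4.01 m/s.

4.01 m/s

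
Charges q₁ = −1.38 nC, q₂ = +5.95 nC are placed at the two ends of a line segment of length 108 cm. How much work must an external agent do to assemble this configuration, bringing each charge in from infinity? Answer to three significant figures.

-6.83×10⁻⁸ J

The assembly work is the sum of pairwise potential energies, U = Σ_{i<j} kqᵢqⱼ/rᵢⱼ.
The separation is r = 1.08 m.
U = (-6.83×10⁻⁸) = -6.83×10⁻⁸ J.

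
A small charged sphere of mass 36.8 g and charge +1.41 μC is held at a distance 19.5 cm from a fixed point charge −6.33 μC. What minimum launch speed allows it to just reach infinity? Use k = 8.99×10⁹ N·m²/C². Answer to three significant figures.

To just escape, total mechanical energy must reach zero at infinity: ½mv²_min + U = 0, so ½mv²_min = −U = |kQq|/r.
|U| = |kQq|/r = (8.99×10⁹ N·m²/C²)(6.33×10⁻⁶)(1.41×10⁻⁶)/(0.195) = 0.411 J.
v_min = √(2|U|/m) = √(2·0.411/0.0368) = 4.73 m/s.

4.73 m/s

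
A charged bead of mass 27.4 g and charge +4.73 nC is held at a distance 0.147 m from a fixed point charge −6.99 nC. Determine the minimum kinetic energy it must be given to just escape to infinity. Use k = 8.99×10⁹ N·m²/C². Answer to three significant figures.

2.02×10⁻⁶ J

To just escape, total mechanical energy must reach zero at infinity: ½mv²_min + U = 0, so ½mv²_min = −U = |kQq|/r.
|U| = |kQq|/r = (8.99×10⁹ N·m²/C²)(6.99×10⁻⁹)(4.73×10⁻⁹)/(0.147) = 2.02×10⁻⁶ J.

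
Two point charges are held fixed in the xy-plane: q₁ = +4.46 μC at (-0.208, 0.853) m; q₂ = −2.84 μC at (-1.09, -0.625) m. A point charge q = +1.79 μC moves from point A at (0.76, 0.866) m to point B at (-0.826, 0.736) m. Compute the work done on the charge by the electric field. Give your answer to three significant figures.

The work done by the electric force is W_field = −ΔU = −q(V_B − V_A) = q(V_A − V_B).
At A: distances to the source charges are 0.968 m, 2.38 m; V_A = Σ kqᵢ/rᵢ = 3.07×10⁴ V.
At B: distances to the source charges are 0.629 m, 1.39 m; V_B = Σ kqᵢ/rᵢ = 4.53×10⁴ V.
ΔV = V_B − V_A = 1.47×10⁴ V.
W_field = −qΔV = −(1.79×10⁻⁶ C)(1.47×10⁴ V) = -0.0262 J.

-0.0262 J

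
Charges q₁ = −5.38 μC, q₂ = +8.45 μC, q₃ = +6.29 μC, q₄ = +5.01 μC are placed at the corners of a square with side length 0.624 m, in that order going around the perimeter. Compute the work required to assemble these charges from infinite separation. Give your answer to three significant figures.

0.263 J

The assembly work is the sum of pairwise potential energies, U = Σ_{i<j} kqᵢqⱼ/rᵢⱼ.
The four side pairs have separation 0.624 m and the two diagonal pairs 0.882 m.
Summing all 6 pair terms gives U = 0.263 J.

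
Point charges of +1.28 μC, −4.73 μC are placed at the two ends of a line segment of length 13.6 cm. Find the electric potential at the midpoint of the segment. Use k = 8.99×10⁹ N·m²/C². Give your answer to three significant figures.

The total potential is the scalar sum of each charge's contribution, V = Σ kqᵢ/rᵢ.
Each charge is 0.0680 m from the midpoint.
V = k[(1.28×10⁻⁶)/(0.0680) + (-4.73×10⁻⁶)/(0.0680)] = -4.56×10⁵ V.

-4.56×10⁵ V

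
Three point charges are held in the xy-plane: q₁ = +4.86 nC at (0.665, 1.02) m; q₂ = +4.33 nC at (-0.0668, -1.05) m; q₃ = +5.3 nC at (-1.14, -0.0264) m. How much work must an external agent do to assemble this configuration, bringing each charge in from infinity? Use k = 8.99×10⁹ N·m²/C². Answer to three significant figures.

3.36×10⁻⁷ J

The assembly work is the sum of pairwise potential energies, U = Σ_{i<j} kqᵢqⱼ/rᵢⱼ.
Pair separations: r₁₂ = 2.20 m, r₁₃ = 2.09 m, r₂₃ = 1.48 m.
U = (8.62×10⁻⁸) + (1.11×10⁻⁷) + (1.39×10⁻⁷) = 3.36×10⁻⁷ J.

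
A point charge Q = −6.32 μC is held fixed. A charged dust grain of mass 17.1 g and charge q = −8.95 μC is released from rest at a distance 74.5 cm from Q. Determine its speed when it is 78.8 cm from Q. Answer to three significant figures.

Only the electrostatic force acts, so mechanical energy is conserved: ½mv² = U₁ − U₂ = kQq(1/r₁ − 1/r₂).
U₁ − U₂ = (8.99×10⁹ N·m²/C²)(-6.32×10⁻⁶ C)(-8.95×10⁻⁶ C)(1/0.745 − 1/0.788) = 0.0372 J.
v = √(2·0.0372/0.0171) = 2.09 m/s.

2.09 m/s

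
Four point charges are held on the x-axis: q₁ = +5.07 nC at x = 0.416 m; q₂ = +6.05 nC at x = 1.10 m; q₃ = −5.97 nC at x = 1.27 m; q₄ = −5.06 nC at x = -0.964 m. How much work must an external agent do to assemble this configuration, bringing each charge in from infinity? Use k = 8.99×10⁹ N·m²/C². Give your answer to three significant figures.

-2.00×10⁻⁶ J

The work to assemble the configuration equals its total potential energy, U = Σ kqᵢqⱼ/rᵢⱼ over all pairs.
Pair separations: r₁₂ = 0.684 m, r₁₃ = 0.854 m, r₁₄ = 1.38 m, r₂₃ = 0.170 m, r₂₄ = 2.06 m, r₃₄ = 2.23 m.
Summing all 6 pair terms gives U = -2.00×10⁻⁶ J.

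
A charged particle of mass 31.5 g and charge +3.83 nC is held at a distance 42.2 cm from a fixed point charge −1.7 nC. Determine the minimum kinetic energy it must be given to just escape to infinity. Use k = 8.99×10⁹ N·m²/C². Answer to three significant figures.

1.39×10⁻⁷ J

To just escape, total mechanical energy must reach zero at infinity: ½mv²_min + U = 0, so ½mv²_min = −U = |kQq|/r.
|U| = |kQq|/r = (8.99×10⁹ N·m²/C²)(1.70×10⁻⁹)(3.83×10⁻⁹)/(0.422) = 1.39×10⁻⁷ J.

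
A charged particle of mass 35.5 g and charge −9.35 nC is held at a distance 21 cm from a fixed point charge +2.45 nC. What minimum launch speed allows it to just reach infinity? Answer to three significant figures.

7.43×10⁻³ m/s

To just escape, total mechanical energy must reach zero at infinity: ½mv²_min + U = 0, so ½mv²_min = −U = |kQq|/r.
|U| = |kQq|/r = (8.99×10⁹ N·m²/C²)(2.45×10⁻⁹)(9.35×10⁻⁹)/(0.210) = 9.81×10⁻⁷ J.
v_min = √(2|U|/m) = √(2·9.81×10⁻⁷/0.0355) = 7.43×10⁻³ m/s.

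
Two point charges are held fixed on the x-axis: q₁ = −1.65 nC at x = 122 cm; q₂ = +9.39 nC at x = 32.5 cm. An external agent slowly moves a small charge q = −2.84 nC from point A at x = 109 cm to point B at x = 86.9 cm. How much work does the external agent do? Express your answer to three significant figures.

For quasistatic motion the external work equals the change in potential energy: W_ext = qΔV = q(V_B − V_A).
At A: distances to the source charges are 0.130 m, 0.765 m; V_A = Σ kqᵢ/rᵢ = -3.76 V.
At B: distances to the source charges are 0.351 m, 0.544 m; V_B = Σ kqᵢ/rᵢ = 113 V.
ΔV = V_B − V_A = 117 V.
W_ext = qΔV = (-2.84×10⁻⁹ C)(117 V) = -3.31×10⁻⁷ J.

-3.31×10⁻⁷ J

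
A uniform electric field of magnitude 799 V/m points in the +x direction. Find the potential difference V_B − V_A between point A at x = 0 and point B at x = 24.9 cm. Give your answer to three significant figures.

In a uniform field, potential decreases in the direction of E: V_B − V_A = −E·Δx.
V_B − V_A = −(799 V/m)(0.249 m) = -199 V.

-199 V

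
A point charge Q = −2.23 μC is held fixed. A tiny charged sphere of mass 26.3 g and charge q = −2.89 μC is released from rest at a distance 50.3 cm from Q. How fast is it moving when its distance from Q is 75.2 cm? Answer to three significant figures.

1.70 m/s

Only the electrostatic force acts, so mechanical energy is conserved: ½mv² = U₁ − U₂ = kQq(1/r₁ − 1/r₂).
U₁ − U₂ = (8.99×10⁹ N·m²/C²)(-2.23×10⁻⁶ C)(-2.89×10⁻⁶ C)(1/0.503 − 1/0.752) = 0.0381 J.
v = √(2·0.0381/0.0263) = 1.70 m/s.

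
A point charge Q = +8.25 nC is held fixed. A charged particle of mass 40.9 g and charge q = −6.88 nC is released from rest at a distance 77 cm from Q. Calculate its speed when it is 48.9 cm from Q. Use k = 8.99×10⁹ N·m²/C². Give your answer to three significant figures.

4.32×10⁻³ m/s

Only the electrostatic force acts, so mechanical energy is conserved: ½mv² = U₁ − U₂ = kQq(1/r₁ − 1/r₂).
U₁ − U₂ = (8.99×10⁹ N·m²/C²)(8.25×10⁻⁹ C)(-6.88×10⁻⁹ C)(1/0.770 − 1/0.489) = 3.81×10⁻⁷ J.
v = √(2·3.81×10⁻⁷/0.0409) = 4.32×10⁻³ m/s.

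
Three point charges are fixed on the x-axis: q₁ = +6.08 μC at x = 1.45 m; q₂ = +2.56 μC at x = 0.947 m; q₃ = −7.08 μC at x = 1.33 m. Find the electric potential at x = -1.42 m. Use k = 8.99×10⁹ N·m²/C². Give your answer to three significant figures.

Electric potential is a scalar, so the contributions from each charge add algebraically: V = Σ kqᵢ/rᵢ.
Distances from the field point to each charge: r₁ = 2.87 m, r₂ = 2.37 m, r₃ = 2.75 m.
V = k[(6.08×10⁻⁶)/(2.87) + (2.56×10⁻⁶)/(2.37) + (-7.08×10⁻⁶)/(2.75)] = 5620 V.

5620 V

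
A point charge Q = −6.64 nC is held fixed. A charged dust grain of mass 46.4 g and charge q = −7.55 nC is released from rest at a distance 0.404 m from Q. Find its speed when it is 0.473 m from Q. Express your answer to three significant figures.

2.65×10⁻³ m/s

Only the electrostatic force acts, so mechanical energy is conserved: ½mv² = U₁ − U₂ = kQq(1/r₁ − 1/r₂).
U₁ − U₂ = (8.99×10⁹ N·m²/C²)(-6.64×10⁻⁹ C)(-7.55×10⁻⁹ C)(1/0.404 − 1/0.473) = 1.63×10⁻⁷ J.
v = √(2·1.63×10⁻⁷/0.0464) = 2.65×10⁻³ m/s.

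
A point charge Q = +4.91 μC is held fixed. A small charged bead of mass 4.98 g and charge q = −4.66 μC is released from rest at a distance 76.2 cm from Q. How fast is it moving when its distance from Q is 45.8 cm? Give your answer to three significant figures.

Only the electrostatic force acts, so mechanical energy is conserved: ½mv² = U₁ − U₂ = kQq(1/r₁ − 1/r₂).
U₁ − U₂ = (8.99×10⁹ N·m²/C²)(4.91×10⁻⁶ C)(-4.66×10⁻⁶ C)(1/0.762 − 1/0.458) = 0.179 J.
v = √(2·0.179/4.98×10⁻³) = 8.48 m/s.

8.48 m/s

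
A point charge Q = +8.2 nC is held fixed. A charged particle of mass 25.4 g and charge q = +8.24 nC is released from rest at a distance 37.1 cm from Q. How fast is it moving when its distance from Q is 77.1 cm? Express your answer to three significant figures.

Only the electrostatic force acts, so mechanical energy is conserved: ½mv² = U₁ − U₂ = kQq(1/r₁ − 1/r₂).
U₁ − U₂ = (8.99×10⁹ N·m²/C²)(8.20×10⁻⁹ C)(8.24×10⁻⁹ C)(1/0.371 − 1/0.771) = 8.49×10⁻⁷ J.
v = √(2·8.49×10⁻⁷/0.0254) = 8.18×10⁻³ m/s.

8.18×10⁻³ m/s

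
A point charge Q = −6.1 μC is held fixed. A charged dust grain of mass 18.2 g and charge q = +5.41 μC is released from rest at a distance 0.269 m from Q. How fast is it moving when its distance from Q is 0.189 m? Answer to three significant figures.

Only the electrostatic force acts, so mechanical energy is conserved: ½mv² = U₁ − U₂ = kQq(1/r₁ − 1/r₂).
U₁ − U₂ = (8.99×10⁹ N·m²/C²)(-6.10×10⁻⁶ C)(5.41×10⁻⁶ C)(1/0.269 − 1/0.189) = 0.467 J.
v = √(2·0.467/0.0182) = 7.16 m/s.

7.16 m/s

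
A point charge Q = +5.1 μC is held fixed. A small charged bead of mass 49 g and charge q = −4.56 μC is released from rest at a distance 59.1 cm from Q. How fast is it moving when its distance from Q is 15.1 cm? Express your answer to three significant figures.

Only the electrostatic force acts, so mechanical energy is conserved: ½mv² = U₁ − U₂ = kQq(1/r₁ − 1/r₂).
U₁ − U₂ = (8.99×10⁹ N·m²/C²)(5.10×10⁻⁶ C)(-4.56×10⁻⁶ C)(1/0.591 − 1/0.151) = 1.03 J.
v = √(2·1.03/0.0490) = 6.49 m/s.

6.49 m/s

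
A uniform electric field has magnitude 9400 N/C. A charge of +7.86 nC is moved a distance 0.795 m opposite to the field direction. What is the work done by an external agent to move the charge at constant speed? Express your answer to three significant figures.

5.87×10⁻⁵ J

The potential change for a displacement 0.795 m opposite to the field direction is ΔV = +Ed = 7470 V.
W_ext = qΔV = 5.87×10⁻⁵ J.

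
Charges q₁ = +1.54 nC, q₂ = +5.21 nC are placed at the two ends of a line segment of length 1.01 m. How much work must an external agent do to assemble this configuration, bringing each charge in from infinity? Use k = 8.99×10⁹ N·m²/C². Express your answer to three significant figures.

The assembly work is the sum of pairwise potential energies, U = Σ_{i<j} kqᵢqⱼ/rᵢⱼ.
The separation is r = 1.01 m.
U = (7.14×10⁻⁸) = 7.14×10⁻⁸ J.

7.14×10⁻⁸ J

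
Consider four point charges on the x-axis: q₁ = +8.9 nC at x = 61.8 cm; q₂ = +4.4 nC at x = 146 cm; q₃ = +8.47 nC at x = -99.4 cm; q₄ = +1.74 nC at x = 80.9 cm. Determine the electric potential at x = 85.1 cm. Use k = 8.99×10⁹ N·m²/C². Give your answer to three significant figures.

Electric potential is a scalar, so the contributions from each charge add algebraically: V = Σ kqᵢ/rᵢ.
Distances from the field point to each charge: r₁ = 0.233 m, r₂ = 0.609 m, r₃ = 1.85 m, r₄ = 0.0420 m.
V = k[(8.90×10⁻⁹)/(0.233) + (4.40×10⁻⁹)/(0.609) + (8.47×10⁻⁹)/(1.85) + (1.74×10⁻⁹)/(0.0420)] = 822 V.

822 V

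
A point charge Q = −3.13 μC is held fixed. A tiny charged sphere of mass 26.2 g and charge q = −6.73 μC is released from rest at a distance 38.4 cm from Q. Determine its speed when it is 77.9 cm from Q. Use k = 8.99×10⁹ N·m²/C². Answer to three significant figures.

4.37 m/s

Only the electrostatic force acts, so mechanical energy is conserved: ½mv² = U₁ − U₂ = kQq(1/r₁ − 1/r₂).
U₁ − U₂ = (8.99×10⁹ N·m²/C²)(-3.13×10⁻⁶ C)(-6.73×10⁻⁶ C)(1/0.384 − 1/0.779) = 0.250 J.
v = √(2·0.250/0.0262) = 4.37 m/s.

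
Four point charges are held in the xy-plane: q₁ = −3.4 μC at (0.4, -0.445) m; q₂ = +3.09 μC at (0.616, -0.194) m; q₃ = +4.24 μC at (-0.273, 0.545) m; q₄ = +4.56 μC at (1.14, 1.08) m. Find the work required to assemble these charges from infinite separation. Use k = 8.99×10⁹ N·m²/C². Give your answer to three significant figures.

The work to assemble the configuration equals its total potential energy, U = Σ kqᵢqⱼ/rᵢⱼ over all pairs.
Pair separations: r₁₂ = 0.331 m, r₁₃ = 1.20 m, r₁₄ = 1.70 m, r₂₃ = 1.16 m, r₂₄ = 1.38 m, r₃₄ = 1.51 m.
Summing all 6 pair terms gives U = -0.167 J.

-0.167 J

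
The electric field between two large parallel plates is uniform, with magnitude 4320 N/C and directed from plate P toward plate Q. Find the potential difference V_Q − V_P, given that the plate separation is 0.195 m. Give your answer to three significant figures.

-842 V

In a uniform field, potential decreases in the direction of E: ΔV = −E·d for a displacement d parallel to E.
Going from P to Q is a displacement of 0.195 m along the field, so V_Q − V_P = −Ed = -842 V.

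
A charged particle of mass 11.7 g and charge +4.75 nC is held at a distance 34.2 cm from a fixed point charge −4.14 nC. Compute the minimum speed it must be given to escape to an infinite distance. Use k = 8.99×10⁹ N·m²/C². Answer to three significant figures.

To just escape, total mechanical energy must reach zero at infinity: ½mv²_min + U = 0, so ½mv²_min = −U = |kQq|/r.
|U| = |kQq|/r = (8.99×10⁹ N·m²/C²)(4.14×10⁻⁹)(4.75×10⁻⁹)/(0.342) = 5.17×10⁻⁷ J.
v_min = √(2|U|/m) = √(2·5.17×10⁻⁷/0.0117) = 9.40×10⁻³ m/s.

9.40×10⁻³ m/s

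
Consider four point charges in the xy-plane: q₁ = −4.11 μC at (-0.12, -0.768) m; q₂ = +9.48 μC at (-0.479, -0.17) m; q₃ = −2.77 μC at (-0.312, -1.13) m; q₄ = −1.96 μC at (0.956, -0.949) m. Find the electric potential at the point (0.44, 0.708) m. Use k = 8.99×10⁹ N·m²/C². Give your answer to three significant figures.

2.10×10⁴ V

Electric potential is a scalar, so the contributions from each charge add algebraically: V = Σ kqᵢ/rᵢ.
Distances from the field point to each charge: r₁ = 1.58 m, r₂ = 1.27 m, r₃ = 1.99 m, r₄ = 1.74 m.
V = k[(-4.11×10⁻⁶)/(1.58) + (9.48×10⁻⁶)/(1.27) + (-2.77×10⁻⁶)/(1.99) + (-1.96×10⁻⁶)/(1.74)] = 2.10×10⁴ V.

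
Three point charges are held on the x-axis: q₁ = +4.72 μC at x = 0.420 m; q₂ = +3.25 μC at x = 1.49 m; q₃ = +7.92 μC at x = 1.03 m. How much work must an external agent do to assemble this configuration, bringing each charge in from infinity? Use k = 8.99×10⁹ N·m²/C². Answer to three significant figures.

The assembly work is the sum of pairwise potential energies, U = Σ_{i<j} kqᵢqⱼ/rᵢⱼ.
Pair separations: r₁₂ = 1.07 m, r₁₃ = 0.610 m, r₂₃ = 0.460 m.
U = (0.129) + (0.551) + (0.503) = 1.18 J.

1.18 J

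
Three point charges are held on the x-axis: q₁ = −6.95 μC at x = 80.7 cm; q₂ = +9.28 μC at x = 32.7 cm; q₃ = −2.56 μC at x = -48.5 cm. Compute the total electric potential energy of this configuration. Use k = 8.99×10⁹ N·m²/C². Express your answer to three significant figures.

-1.35 J

The work to assemble the configuration equals its total potential energy, U = Σ kqᵢqⱼ/rᵢⱼ over all pairs.
Pair separations: r₁₂ = 0.480 m, r₁₃ = 1.29 m, r₂₃ = 0.812 m.
U = (-1.21) + (0.124) + (-0.263) = -1.35 J.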